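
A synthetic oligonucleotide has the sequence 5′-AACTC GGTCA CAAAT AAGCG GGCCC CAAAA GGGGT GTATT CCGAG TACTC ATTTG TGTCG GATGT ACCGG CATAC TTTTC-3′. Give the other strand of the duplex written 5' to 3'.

Pairing A↔T and G↔C gives TTGAGCCAGTGTTTATTCGCCCGGGGTTTTCCCCACATAAGGCTCATGAGTAAACACAGCCTACATGGCCGTATGAAAAG, running 3'→5'. Reverse for the 5'→3' convention.

5'-GAAAAGTATGCCGGTACATCCGACACAAATGAGTACTCGGAATACACCCCTTTTGGGGCCCGCTTATTTGTGACCGAGTT-3'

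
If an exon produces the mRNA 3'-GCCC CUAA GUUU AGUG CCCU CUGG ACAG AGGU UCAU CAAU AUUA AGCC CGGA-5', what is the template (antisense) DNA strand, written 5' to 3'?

5′-CGGGGATTCAAATCACGGGAGACCTGTCTCCAAGTAGTTATAATTCGGGCCT-3′

Written 5'→3' the mRNA is AGGCCCGAAUUAUAACUACUUGGAGACAGGUCUCCCGUGAUUUGAAUCCCCG, so the coding DNA strand is AGGCCCGAATTATAACTACTTGGAGACAGGTCTCCCGTGATTTGAATCCCCG. The template is its reverse complement.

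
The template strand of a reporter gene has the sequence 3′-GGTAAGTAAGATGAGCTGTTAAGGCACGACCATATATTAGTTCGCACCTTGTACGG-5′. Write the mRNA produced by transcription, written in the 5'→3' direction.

Reading the template 3'→5' as shown, RNA polymerase pairs each base (A→U, T→A, G↔C) to build mRNA 5'→3' directly.

5'-CCAUUCAUUCUACUCGACAAUUCCGUGCUGGUAUAUAAUCAAGCGUGGAACAUGCC-3'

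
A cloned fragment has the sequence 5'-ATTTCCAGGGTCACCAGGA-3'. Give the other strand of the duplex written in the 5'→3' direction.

5′-TCCTGGTGACCCTGGAAAT-3′

The complement of ATTTCCAGGGTCACCAGGA is TAAAGGTCCCAGTGGTCCT (A↔T, G↔C). DNA strands are antiparallel, so the complementary strand runs 3'→5'; reversing gives the 5'→3' form.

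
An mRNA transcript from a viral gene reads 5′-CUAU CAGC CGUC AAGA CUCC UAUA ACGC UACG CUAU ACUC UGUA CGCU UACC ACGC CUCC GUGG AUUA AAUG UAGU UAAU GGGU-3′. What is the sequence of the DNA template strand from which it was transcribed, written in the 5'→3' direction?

Replace U with T to get the coding DNA strand: CTATCAGCCGTCAAGACTCCTATAACGCTACGCTATACTCTGTACGCTTACCACGCCTCCGTGGATTAAATGTAGTTAATGGGT. The template strand is its reverse complement (complement GATAGTCGGCAGTTCTGAGGATATTGCGATGCGATATGAGACATGCGAATGGTGCGGAGGCACCTAATTTACATCAATTACCCA, then reverse).

5'-ACCCATTAACTACATTTAATCCACGGAGGCGTGGTAAGCGTACAGAGTATAGCGTAGCGTTATAGGAGTCTTGACGGCTGATAG-3'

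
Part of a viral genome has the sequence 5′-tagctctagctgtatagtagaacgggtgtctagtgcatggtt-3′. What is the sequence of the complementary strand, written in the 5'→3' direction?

The complement of TAGCTCTAGCTGTATAGTAGAACGGGTGTCTAGTGCATGGTT is ATCGAGATCGACATATCATCTTGCCCACAGATCACGTACCAA (A↔T, G↔C). DNA strands are antiparallel, so the complementary strand runs 3'→5'; reversing gives the 5'→3' form.

5'-AACCATGCACTAGACACCCGTTCTACTATACAGCTAGAGCTA-3'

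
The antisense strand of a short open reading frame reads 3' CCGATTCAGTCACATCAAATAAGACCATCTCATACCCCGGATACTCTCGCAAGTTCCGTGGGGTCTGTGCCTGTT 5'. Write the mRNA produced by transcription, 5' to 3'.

5'-GGCUAAGUCAGUGUAGUUUAUUCUGGUAGAGUAUGGGGCCUAUGAGAGCGUUCAAGGCACCCCAGACACGGACAA-3'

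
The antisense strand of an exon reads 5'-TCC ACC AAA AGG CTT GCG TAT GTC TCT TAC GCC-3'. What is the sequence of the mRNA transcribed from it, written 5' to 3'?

5'-GGCGUAAGAGACAUACGCAAGCCUUUUGGUGGA-3'

The mRNA has the sequence of the coding strand (reverse complement of the template) with T→U. Reverse complement of TCCACCAAAAGGCTTGCGTATGTCTCTTACGCC is GGCGTAAGAGACATACGCAAGCCTTTTGGTGGA; then T→U.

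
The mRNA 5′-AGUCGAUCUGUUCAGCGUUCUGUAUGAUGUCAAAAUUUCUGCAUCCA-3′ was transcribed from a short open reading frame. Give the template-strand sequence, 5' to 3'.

5'-TGGATGCAGAAATTTTGACATCATACAGAACGCTGAACAGATCGACT-3'

Replace U with T to get the coding DNA strand: AGTCGATCTGTTCAGCGTTCTGTATGATGTCAAAATTTCTGCATCCA. The template strand is its reverse complement (complement TCAGCTAGACAAGTCGCAAGACATACTACAGTTTTAAAGACGTAGGT, then reverse).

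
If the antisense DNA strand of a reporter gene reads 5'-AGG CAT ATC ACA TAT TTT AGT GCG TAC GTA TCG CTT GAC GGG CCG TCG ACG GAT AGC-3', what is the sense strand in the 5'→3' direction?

The coding strand is complementary and antiparallel to the template: take the complement (A↔T, G↔C) and reverse.

5'-GCTATCCGTCGACGGCCCGTCAAGCGATACGTACGCACTAAAATATGTGATATGCCT-3'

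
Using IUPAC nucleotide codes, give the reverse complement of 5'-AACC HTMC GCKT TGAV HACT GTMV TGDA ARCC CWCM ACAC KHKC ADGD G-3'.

5′-CHCHTGMDMGTGTKGWGGGYTTHCABKACAGTDBTCAAMGCGKADGGTT-3′

Standard pairs A↔T, G↔C; ambiguity codes pair R↔Y, M↔K, W↔W, D↔H, V↔B. Complement (TTGGDAKGCGMAACTBDTGACAKBACHTTYGGGWGKTGTGMDMGTHCHC), then reverse for 5'→3'.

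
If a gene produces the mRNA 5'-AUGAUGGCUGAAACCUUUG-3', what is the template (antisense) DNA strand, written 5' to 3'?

5'-CAAAGGTTTCAGCCATCAT-3'

Replace U with T to get the coding DNA strand: ATGATGGCTGAAACCTTTG. The template strand is its reverse complement (complement TACTACCGACTTTGGAAAC, then reverse).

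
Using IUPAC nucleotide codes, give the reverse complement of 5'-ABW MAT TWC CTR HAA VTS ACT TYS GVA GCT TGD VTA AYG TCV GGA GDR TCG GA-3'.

5'-TCCGAYHCTCCBGACRTTABHCAAGCTBCSRAAGTSABTTDYAGGWAATKWVT-3'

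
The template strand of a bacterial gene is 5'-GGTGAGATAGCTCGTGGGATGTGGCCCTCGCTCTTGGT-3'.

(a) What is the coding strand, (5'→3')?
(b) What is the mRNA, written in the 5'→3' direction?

(a) 5'-ACCAAGAGCGAGGGCCACATCCCACGAGCTATCTCACC-3'
(b) 5'-ACCAAGAGCGAGGGCCACAUCCCACGAGCUAUCUCACC-3'

(a) The coding strand is the reverse complement of the template: complement CCACTCTATCGAGCACCCTACACCGGGAGCGAGAACCA, then reverse.
(b) mRNA has the coding-strand sequence with T→U.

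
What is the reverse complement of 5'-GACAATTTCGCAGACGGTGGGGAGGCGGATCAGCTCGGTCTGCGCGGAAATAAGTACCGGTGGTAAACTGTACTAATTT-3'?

Reading the sequence 3'→5' and pairing each base (A↔T, G↔C) gives the reverse complement directly.

5′-AAATTAGTACAGTTTACCACCGGTACTTATTTCCGCGCAGACCGAGCTGATCCGCCTCCCCACCGTCTGCGAAATTGTC-3′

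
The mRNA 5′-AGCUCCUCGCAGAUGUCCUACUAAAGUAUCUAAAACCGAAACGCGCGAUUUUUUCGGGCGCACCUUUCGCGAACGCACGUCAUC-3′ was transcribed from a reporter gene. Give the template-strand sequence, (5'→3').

Replace U with T to get the coding DNA strand: AGCTCCTCGCAGATGTCCTACTAAAGTATCTAAAACCGAAACGCGCGATTTTTTCGGGCGCACCTTTCGCGAACGCACGTCATC. The template strand is its reverse complement (complement TCGAGGAGCGTCTACAGGATGATTTCATAGATTTTGGCTTTGCGCGCTAAAAAAGCCCGCGTGGAAAGCGCTTGCGTGCAGTAG, then reverse).

5'-GATGACGTGCGTTCGCGAAAGGTGCGCCCGAAAAAATCGCGCGTTTCGGTTTTAGATACTTTAGTAGGACATCTGCGAGGAGCT-3'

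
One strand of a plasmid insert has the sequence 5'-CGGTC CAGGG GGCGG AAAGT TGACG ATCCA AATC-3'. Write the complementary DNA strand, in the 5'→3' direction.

5′-GATTTGGATCGTCAACTTTCCGCCCCCTGGACCG-3′

Pairing A↔T and G↔C gives GCCAGGTCCCCCGCCTTTCAACTGCTAGGTTTAG, running 3'→5'. Reverse for the 5'→3' convention.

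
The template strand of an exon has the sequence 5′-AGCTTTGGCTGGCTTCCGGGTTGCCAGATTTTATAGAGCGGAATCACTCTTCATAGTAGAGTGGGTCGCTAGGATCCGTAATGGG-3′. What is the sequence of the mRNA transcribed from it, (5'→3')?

The mRNA has the sequence of the coding strand (reverse complement of the template) with T→U. Reverse complement of AGCTTTGGCTGGCTTCCGGGTTGCCAGATTTTATAGAGCGGAATCACTCTTCATAGTAGAGTGGGTCGCTAGGATCCGTAATGGG is CCCATTACGGATCCTAGCGACCCACTCTACTATGAAGAGTGATTCCGCTCTATAAAATCTGGCAACCCGGAAGCCAGCCAAAGCT; then T→U.

5'-CCCAUUACGGAUCCUAGCGACCCACUCUACUAUGAAGAGUGAUUCCGCUCUAUAAAAUCUGGCAACCCGGAAGCCAGCCAAAGCU-3'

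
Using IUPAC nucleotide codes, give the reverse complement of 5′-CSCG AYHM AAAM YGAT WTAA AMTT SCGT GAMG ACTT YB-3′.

Standard pairs A↔T, G↔C; ambiguity codes pair Y↔R, M↔K, W↔W, S↔S, B↔V, H↔D. Complement (GSGCTRDKTTTKRCTAWATTTKAASGCACTKCTGAARV), then reverse for 5'→3'.

5'-VRAAGTCKTCACGSAAKTTTAWATCRKTTTKDRTCGSG-3'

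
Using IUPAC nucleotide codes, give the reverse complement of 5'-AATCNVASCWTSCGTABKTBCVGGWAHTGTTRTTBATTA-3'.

Standard pairs A↔T, G↔C; ambiguity codes pair R↔Y, K↔M, W↔W, S↔S, B↔V, H↔D, N↔N. Complement (TTAGNBTSGWASGCATVMAVGBCCWTDACAAYAAVTAAT), then reverse for 5'→3'.

5'-TAATVAAYAACADTWCCBGVAMVTACGSAWGSTBNGATT-3'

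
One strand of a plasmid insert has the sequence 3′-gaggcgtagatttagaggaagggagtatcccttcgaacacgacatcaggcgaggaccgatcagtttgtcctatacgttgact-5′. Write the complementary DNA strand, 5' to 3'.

The strand is given 3'→5', so its complement runs 5'→3' in the same left-to-right order: pair each base A↔T, G↔C.

5'-CTCCGCATCTAAATCTCCTTCCCTCATAGGGAAGCTTGTGCTGTAGTCCGCTCCTGGCTAGTCAAACAGGATATGCAACTGA-3'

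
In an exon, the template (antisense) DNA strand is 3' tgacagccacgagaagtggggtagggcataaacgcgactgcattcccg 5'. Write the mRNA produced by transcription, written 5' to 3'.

Reading the template 3'→5' as shown, RNA polymerase pairs each base (A→U, T→A, G↔C) to build mRNA 5'→3' directly.

5'-ACUGUCGGUGCUCUUCACCCCAUCCCGUAUUUGCGCUGACGUAAGGGC-3'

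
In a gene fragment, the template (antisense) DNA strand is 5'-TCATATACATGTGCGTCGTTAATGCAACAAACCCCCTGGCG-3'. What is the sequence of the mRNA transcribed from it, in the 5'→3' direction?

5′-CGCCAGGGGGUUUGUUGCAUUAACGACGCACAUGUAUAUGA-3′

RNA polymerase reads the template 3'→5' and synthesizes mRNA 5'→3' by base-pairing (A→U, T→A, G↔C). The complement of the template is AGTATATGTACACGCAGCAATTACGTTGTTTGGGGGACCGC; antiparallel, so 5'→3' the coding strand is CGCCAGGGGGTTTGTTGCATTAACGACGCACATGTATATGA. Replace T with U for the mRNA.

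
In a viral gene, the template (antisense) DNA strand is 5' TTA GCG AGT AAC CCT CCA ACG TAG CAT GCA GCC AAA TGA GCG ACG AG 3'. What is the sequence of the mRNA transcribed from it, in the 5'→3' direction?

RNA polymerase reads the template 3'→5' and synthesizes mRNA 5'→3' by base-pairing (A→U, T→A, G↔C). The complement of the template is AATCGCTCATTGGGAGGTTGCATCGTACGTCGGTTTACTCGCTGCTC; antiparallel, so 5'→3' the coding strand is CTCGTCGCTCATTTGGCTGCATGCTACGTTGGAGGGTTACTCGCTAA. Replace T with U for the mRNA.

5′-CUCGUCGCUCAUUUGGCUGCAUGCUACGUUGGAGGGUUACUCGCUAA-3′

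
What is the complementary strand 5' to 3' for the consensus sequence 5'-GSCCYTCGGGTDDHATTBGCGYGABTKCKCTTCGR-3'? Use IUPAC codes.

Standard pairs A↔T, G↔C; ambiguity codes pair R↔Y, K↔M, S↔S, B↔V, D↔H. Complement (CSGGRAGCCCAHHDTAAVCGCRCTVAMGMGAAGCY), then reverse for 5'→3'.

5'-YCGAAGMGMAVTCRCGCVAATDHHACCCGARGGSC-3'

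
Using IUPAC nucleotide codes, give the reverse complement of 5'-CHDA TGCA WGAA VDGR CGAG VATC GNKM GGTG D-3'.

5'-HCACCKMNCGATBCTCGYCHBTTCWTGCATHDG-3'

Standard pairs A↔T, G↔C; ambiguity codes pair R↔Y, M↔K, W↔W, D↔H, V↔B, N↔N. Complement (GDHTACGTWCTTBHCYGCTCBTAGCNMKCCACH), then reverse for 5'→3'.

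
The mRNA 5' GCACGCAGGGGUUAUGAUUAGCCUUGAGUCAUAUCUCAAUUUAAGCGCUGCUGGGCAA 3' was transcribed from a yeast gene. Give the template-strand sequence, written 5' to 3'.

Replace U with T to get the coding DNA strand: GCACGCAGGGGTTATGATTAGCCTTGAGTCATATCTCAATTTAAGCGCTGCTGGGCAA. The template strand is its reverse complement (complement CGTGCGTCCCCAATACTAATCGGAACTCAGTATAGAGTTAAATTCGCGACGACCCGTT, then reverse).

5'-TTGCCCAGCAGCGCTTAAATTGAGATATGACTCAAGGCTAATCATAACCCCTGCGTGC-3'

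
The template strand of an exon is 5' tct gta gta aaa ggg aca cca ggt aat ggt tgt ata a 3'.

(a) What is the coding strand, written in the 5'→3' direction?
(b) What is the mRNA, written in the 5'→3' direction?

(a) The coding strand is the reverse complement of the template: complement AGACATCATTTTCCCTGTGGTCCATTACCAACATATT, then reverse.
(b) mRNA has the coding-strand sequence with T→U.

(a) 5'-TTATACAACCATTACCTGGTGTCCCTTTTACTACAGA-3'
(b) 5'-UUAUACAACCAUUACCUGGUGUCCCUUUUACUACAGA-3'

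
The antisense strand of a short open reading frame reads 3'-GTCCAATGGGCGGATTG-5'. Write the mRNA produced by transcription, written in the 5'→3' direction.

5'-CAGGUUACCCGCCUAAC-3'

Reading the template 3'→5' as shown, RNA polymerase pairs each base (A→U, T→A, G↔C) to build mRNA 5'→3' directly.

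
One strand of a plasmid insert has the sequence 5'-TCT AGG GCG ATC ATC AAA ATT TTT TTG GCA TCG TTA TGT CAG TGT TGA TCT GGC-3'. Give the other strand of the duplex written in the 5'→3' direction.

5'-GCCAGATCAACACTGACATAACGATGCCAAAAAAATTTTGATGATCGCCCTAGA-3'

The complement of TCTAGGGCGATCATCAAAATTTTTTTGGCATCGTTATGTCAGTGTTGATCTGGC is AGATCCCGCTAGTAGTTTTAAAAAAACCGTAGCAATACAGTCACAACTAGACCG (A↔T, G↔C). DNA strands are antiparallel, so the complementary strand runs 3'→5'; reversing gives the 5'→3' form.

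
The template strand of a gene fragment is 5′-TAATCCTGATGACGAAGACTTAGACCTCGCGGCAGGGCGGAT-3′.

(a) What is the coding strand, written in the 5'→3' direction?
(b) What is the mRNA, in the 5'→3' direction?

(a) 5'-ATCCGCCCTGCCGCGAGGTCTAAGTCTTCGTCATCAGGATTA-3'
(b) 5'-AUCCGCCCUGCCGCGAGGUCUAAGUCUUCGUCAUCAGGAUUA-3'

(a) The coding strand is the reverse complement of the template: complement ATTAGGACTACTGCTTCTGAATCTGGAGCGCCGTCCCGCCTA, then reverse.
(b) mRNA has the coding-strand sequence with T→U.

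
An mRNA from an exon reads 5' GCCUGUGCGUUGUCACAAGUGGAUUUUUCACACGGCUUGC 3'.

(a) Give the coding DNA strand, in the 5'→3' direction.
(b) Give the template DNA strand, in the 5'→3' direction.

(a) 5'-GCCTGTGCGTTGTCACAAGTGGATTTTTCACACGGCTTGC-3'
(b) 5'-GCAAGCCGTGTGAAAAATCCACTTGTGACAACGCACAGGC-3'

(a) The coding strand matches the mRNA with U→T.
(b) The template strand is the reverse complement of the coding strand.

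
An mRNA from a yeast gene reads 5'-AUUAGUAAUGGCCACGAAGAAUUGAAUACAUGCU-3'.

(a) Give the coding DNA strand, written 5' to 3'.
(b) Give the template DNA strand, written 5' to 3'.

(a) 5′-ATTAGTAATGGCCACGAAGAATTGAATACATGCT-3′
(b) 5'-AGCATGTATTCAATTCTTCGTGGCCATTACTAAT-3'

(a) The coding strand matches the mRNA with U→T.
(b) The template strand is the reverse complement of the coding strand.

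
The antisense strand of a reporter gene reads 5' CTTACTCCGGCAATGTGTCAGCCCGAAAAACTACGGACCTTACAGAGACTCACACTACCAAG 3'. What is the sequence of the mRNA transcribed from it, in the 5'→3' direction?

RNA polymerase reads the template 3'→5' and synthesizes mRNA 5'→3' by base-pairing (A→U, T→A, G↔C). The complement of the template is GAATGAGGCCGTTACACAGTCGGGCTTTTTGATGCCTGGAATGTCTCTGAGTGTGATGGTTC; antiparallel, so 5'→3' the coding strand is CTTGGTAGTGTGAGTCTCTGTAAGGTCCGTAGTTTTTCGGGCTGACACATTGCCGGAGTAAG. Replace T with U for the mRNA.

5'-CUUGGUAGUGUGAGUCUCUGUAAGGUCCGUAGUUUUUCGGGCUGACACAUUGCCGGAGUAAG-3'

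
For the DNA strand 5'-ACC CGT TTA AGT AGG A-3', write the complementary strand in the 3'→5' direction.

3'-TGGGCAAATTCATCCT-5'

Base-pairing A↔T, G↔C gives the complement. The complementary strand is antiparallel, so paired with a 5'→3' strand it runs 3'→5'.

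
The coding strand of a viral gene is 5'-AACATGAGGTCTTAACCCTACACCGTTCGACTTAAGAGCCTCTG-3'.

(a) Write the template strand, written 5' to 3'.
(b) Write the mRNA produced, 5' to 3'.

(a) 5'-CAGAGGCTCTTAAGTCGAACGGTGTAGGGTTAAGACCTCATGTT-3'
(b) 5'-AACAUGAGGUCUUAACCCUACACCGUUCGACUUAAGAGCCUCUG-3'

(a) The template strand is the reverse complement of the coding strand: complement TTGTACTCCAGAATTGGGATGTGGCAAGCTGAATTCTCGGAGAC, then reverse.
(b) mRNA matches the coding strand with T→U.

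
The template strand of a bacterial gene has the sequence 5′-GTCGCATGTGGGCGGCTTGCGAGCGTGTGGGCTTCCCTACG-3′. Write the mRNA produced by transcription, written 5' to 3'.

5'-CGUAGGGAAGCCCACACGCUCGCAAGCCGCCCACAUGCGAC-3'

The mRNA has the sequence of the coding strand (reverse complement of the template) with T→U. Reverse complement of GTCGCATGTGGGCGGCTTGCGAGCGTGTGGGCTTCCCTACG is CGTAGGGAAGCCCACACGCTCGCAAGCCGCCCACATGCGAC; then T→U.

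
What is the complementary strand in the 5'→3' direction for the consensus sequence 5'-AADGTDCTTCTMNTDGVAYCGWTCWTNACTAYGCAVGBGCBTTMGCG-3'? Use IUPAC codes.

5'-CGCKAAVGCVCBTGCRTAGTNAWGAWCGRTBCHANKAGAAGHACHTT-3'

Standard pairs A↔T, G↔C; ambiguity codes pair Y↔R, M↔K, W↔W, B↔V, D↔H, N↔N. Complement (TTHCAHGAAGAKNAHCBTRGCWAGWANTGATRCGTBCVCGVAAKCGC), then reverse for 5'→3'.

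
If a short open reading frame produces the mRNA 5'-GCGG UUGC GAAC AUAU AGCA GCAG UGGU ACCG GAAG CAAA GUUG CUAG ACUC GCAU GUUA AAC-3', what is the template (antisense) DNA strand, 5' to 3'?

Replace U with T to get the coding DNA strand: GCGGTTGCGAACATATAGCAGCAGTGGTACCGGAAGCAAAGTTGCTAGACTCGCATGTTAAAC. The template strand is its reverse complement (complement CGCCAACGCTTGTATATCGTCGTCACCATGGCCTTCGTTTCAACGATCTGAGCGTACAATTTG, then reverse).

5'-GTTTAACATGCGAGTCTAGCAACTTTGCTTCCGGTACCACTGCTGCTATATGTTCGCAACCGC-3'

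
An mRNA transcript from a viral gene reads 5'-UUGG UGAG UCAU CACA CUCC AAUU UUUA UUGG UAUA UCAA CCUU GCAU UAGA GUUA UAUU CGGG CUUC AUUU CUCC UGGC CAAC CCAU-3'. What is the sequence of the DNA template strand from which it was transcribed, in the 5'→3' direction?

5′-ATGGGTTGGCCAGGAGAAATGAAGCCCGAATATAACTCTAATGCAAGGTTGATATACCAATAAAAATTGGAGTGTGATGACTCACCAA-3′

Replace U with T to get the coding DNA strand: TTGGTGAGTCATCACACTCCAATTTTTATTGGTATATCAACCTTGCATTAGAGTTATATTCGGGCTTCATTTCTCCTGGCCAACCCAT. The template strand is its reverse complement (complement AACCACTCAGTAGTGTGAGGTTAAAAATAACCATATAGTTGGAACGTAATCTCAATATAAGCCCGAAGTAAAGAGGACCGGTTGGGTA, then reverse).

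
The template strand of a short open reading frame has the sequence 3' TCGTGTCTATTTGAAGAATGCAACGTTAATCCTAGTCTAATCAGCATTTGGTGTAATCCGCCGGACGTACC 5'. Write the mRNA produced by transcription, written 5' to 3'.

Reading the template 3'→5' as shown, RNA polymerase pairs each base (A→U, T→A, G↔C) to build mRNA 5'→3' directly.

5'-AGCACAGAUAAACUUCUUACGUUGCAAUUAGGAUCAGAUUAGUCGUAAACCACAUUAGGCGGCCUGCAUGG-3'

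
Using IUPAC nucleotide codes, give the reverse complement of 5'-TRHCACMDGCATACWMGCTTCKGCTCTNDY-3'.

5'-RHNAGAGCMGAAGCKWGTATGCHKGTGDYA-3'

Standard pairs A↔T, G↔C; ambiguity codes pair R↔Y, M↔K, W↔W, D↔H, N↔N. Complement (AYDGTGKHCGTATGWKCGAAGMCGAGANHR), then reverse for 5'→3'.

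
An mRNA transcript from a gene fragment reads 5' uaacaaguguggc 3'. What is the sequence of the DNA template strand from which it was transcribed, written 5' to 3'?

Replace U with T to get the coding DNA strand: TAACAAGTGTGGC. The template strand is its reverse complement (complement ATTGTTCACACCG, then reverse).

5′-GCCACACTTGTTA-3′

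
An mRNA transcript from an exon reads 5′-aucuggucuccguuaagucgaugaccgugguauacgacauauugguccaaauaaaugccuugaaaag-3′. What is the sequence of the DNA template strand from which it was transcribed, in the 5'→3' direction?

Replace U with T to get the coding DNA strand: ATCTGGTCTCCGTTAAGTCGATGACCGTGGTATACGACATATTGGTCCAAATAAATGCCTTGAAAAG. The template strand is its reverse complement (complement TAGACCAGAGGCAATTCAGCTACTGGCACCATATGCTGTATAACCAGGTTTATTTACGGAACTTTTC, then reverse).

5'-CTTTTCAAGGCATTTATTTGGACCAATATGTCGTATACCACGGTCATCGACTTAACGGAGACCAGAT-3'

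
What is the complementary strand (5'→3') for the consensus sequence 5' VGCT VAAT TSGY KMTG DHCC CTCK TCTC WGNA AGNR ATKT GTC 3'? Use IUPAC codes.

5′-GACAMATYNCTTNCWGAGAMGAGGGDHCAKMRCSAATTBAGCB-3′

Standard pairs A↔T, G↔C; ambiguity codes pair R↔Y, M↔K, W↔W, S↔S, D↔H, V↔B, N↔N. Complement (BCGABTTAASCRMKACHDGGGAGMAGAGWCNTTCNYTAMACAG), then reverse for 5'→3'.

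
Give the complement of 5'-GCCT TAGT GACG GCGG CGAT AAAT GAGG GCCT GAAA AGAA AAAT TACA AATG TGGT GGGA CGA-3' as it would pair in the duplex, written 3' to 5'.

3′-CGGAATCACTGCCGCCGCTATTTACTCCCGGACTTTTCTTTTTAATGTTTACACCACCCTGCT-5′

Base-pairing A↔T, G↔C gives the complement. The complementary strand is antiparallel, so paired with a 5'→3' strand it runs 3'→5'.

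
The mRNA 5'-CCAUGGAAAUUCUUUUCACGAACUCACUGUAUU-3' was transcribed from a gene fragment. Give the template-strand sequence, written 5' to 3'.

5′-AATACAGTGAGTTCGTGAAAAGAATTTCCATGG-3′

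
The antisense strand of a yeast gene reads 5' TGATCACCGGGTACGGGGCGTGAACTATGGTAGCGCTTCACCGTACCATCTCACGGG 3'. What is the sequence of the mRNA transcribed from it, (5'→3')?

5'-CCCGUGAGAUGGUACGGUGAAGCGCUACCAUAGUUCACGCCCCGUACCCGGUGAUCA-3'

RNA polymerase reads the template 3'→5' and synthesizes mRNA 5'→3' by base-pairing (A→U, T→A, G↔C). The complement of the template is ACTAGTGGCCCATGCCCCGCACTTGATACCATCGCGAAGTGGCATGGTAGAGTGCCC; antiparallel, so 5'→3' the coding strand is CCCGTGAGATGGTACGGTGAAGCGCTACCATAGTTCACGCCCCGTACCCGGTGATCA. Replace T with U for the mRNA.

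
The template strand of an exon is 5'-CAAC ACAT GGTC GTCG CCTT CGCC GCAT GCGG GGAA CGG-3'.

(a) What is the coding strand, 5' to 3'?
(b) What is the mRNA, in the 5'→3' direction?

(a) 5′-CCGTTCCCCGCATGCGGCGAAGGCGACGACCATGTGTTG-3′
(b) 5'-CCGUUCCCCGCAUGCGGCGAAGGCGACGACCAUGUGUUG-3'

(a) The coding strand is the reverse complement of the template: complement GTTGTGTACCAGCAGCGGAAGCGGCGTACGCCCCTTGCC, then reverse.
(b) mRNA has the coding-strand sequence with T→U.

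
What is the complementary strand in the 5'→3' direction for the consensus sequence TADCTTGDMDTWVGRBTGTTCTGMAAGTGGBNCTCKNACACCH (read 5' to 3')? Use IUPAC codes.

Standard pairs A↔T, G↔C; ambiguity codes pair R↔Y, M↔K, W↔W, B↔V, D↔H, N↔N. Complement (ATHGAACHKHAWBCYVACAAGACKTTCACCVNGAGMNTGTGGD), then reverse for 5'→3'.

5'-DGGTGTNMGAGNVCCACTTKCAGAACAVYCBWAHKHCAAGHTA-3'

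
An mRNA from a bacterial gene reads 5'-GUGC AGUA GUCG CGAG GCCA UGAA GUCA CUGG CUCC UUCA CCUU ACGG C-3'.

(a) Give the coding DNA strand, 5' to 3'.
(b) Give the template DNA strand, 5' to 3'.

(a) 5'-GTGCAGTAGTCGCGAGGCCATGAAGTCACTGGCTCCTTCACCTTACGGC-3'
(b) 5'-GCCGTAAGGTGAAGGAGCCAGTGACTTCATGGCCTCGCGACTACTGCAC-3'

(a) The coding strand matches the mRNA with U→T.
(b) The template strand is the reverse complement of the coding strand.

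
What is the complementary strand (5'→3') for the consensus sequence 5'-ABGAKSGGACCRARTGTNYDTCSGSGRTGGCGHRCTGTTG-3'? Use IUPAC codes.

5'-CAACAGYDCGCCAYCSCSGAHRNACAYTYGGTCCSMTCVT-3'

Standard pairs A↔T, G↔C; ambiguity codes pair R↔Y, K↔M, S↔S, B↔V, D↔H, N↔N. Complement (TVCTMSCCTGGYTYACANRHAGSCSCYACCGCDYGACAAC), then reverse for 5'→3'.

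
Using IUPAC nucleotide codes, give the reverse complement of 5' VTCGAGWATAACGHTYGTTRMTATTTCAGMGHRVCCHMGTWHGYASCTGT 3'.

Standard pairs A↔T, G↔C; ambiguity codes pair R↔Y, M↔K, W↔W, S↔S, H↔D, V↔B. Complement (BAGCTCWTATTGCDARCAAYKATAAAGTCKCDYBGGDKCAWDCRTSGACA), then reverse for 5'→3'.

5'-ACAGSTRCDWACKDGGBYDCKCTGAAATAKYAACRADCGTTATWCTCGAB-3'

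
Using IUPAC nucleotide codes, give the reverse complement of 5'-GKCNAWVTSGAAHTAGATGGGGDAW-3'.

5'-WTHCCCCATCTADTTCSABWTNGMC-3'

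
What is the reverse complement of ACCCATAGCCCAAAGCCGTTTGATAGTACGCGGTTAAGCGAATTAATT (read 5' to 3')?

Reading the sequence 3'→5' and pairing each base (A↔T, G↔C) gives the reverse complement directly.

5'-AATTAATTCGCTTAACCGCGTACTATCAAACGGCTTTGGGCTATGGGT-3'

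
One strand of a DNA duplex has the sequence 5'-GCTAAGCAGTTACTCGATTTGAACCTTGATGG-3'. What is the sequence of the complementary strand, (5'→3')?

Pairing A↔T and G↔C gives CGATTCGTCAATGAGCTAAACTTGGAACTACC, running 3'→5'. Reverse for the 5'→3' convention.

5'-CCATCAAGGTTCAAATCGAGTAACTGCTTAGC-3'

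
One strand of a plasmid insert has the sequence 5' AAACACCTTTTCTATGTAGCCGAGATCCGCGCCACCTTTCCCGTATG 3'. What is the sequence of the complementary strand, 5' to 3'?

5′-CATACGGGAAAGGTGGCGCGGATCTCGGCTACATAGAAAAGGTGTTT-3′

The complement of AAACACCTTTTCTATGTAGCCGAGATCCGCGCCACCTTTCCCGTATG is TTTGTGGAAAAGATACATCGGCTCTAGGCGCGGTGGAAAGGGCATAC (A↔T, G↔C). DNA strands are antiparallel, so the complementary strand runs 3'→5'; reversing gives the 5'→3' form.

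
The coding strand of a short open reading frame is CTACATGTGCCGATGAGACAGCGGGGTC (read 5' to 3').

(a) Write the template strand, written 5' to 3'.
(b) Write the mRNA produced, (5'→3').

(a) 5'-GACCCCGCTGTCTCATCGGCACATGTAG-3'
(b) 5′-CUACAUGUGCCGAUGAGACAGCGGGGUC-3′

(a) The template strand is the reverse complement of the coding strand: complement GATGTACACGGCTACTCTGTCGCCCCAG, then reverse.
(b) mRNA matches the coding strand with T→U.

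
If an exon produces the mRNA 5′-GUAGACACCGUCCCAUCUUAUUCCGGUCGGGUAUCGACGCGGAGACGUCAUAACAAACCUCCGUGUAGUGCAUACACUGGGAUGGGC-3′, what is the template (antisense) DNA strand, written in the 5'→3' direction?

Replace U with T to get the coding DNA strand: GTAGACACCGTCCCATCTTATTCCGGTCGGGTATCGACGCGGAGACGTCATAACAAACCTCCGTGTAGTGCATACACTGGGATGGGC. The template strand is its reverse complement (complement CATCTGTGGCAGGGTAGAATAAGGCCAGCCCATAGCTGCGCCTCTGCAGTATTGTTTGGAGGCACATCACGTATGTGACCCTACCCG, then reverse).

5′-GCCCATCCCAGTGTATGCACTACACGGAGGTTTGTTATGACGTCTCCGCGTCGATACCCGACCGGAATAAGATGGGACGGTGTCTAC-3′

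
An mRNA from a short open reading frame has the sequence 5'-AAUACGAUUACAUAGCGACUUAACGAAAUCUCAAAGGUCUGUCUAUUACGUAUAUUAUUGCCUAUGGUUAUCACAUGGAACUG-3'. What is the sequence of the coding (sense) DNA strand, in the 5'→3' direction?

The coding DNA strand has the same 5'→3' sequence as the mRNA with U replaced by T.

5'-AATACGATTACATAGCGACTTAACGAAATCTCAAAGGTCTGTCTATTACGTATATTATTGCCTATGGTTATCACATGGAACTG-3'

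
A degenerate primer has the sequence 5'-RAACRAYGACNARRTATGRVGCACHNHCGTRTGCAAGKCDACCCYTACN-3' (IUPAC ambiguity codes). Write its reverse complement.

Standard pairs A↔T, G↔C; ambiguity codes pair R↔Y, K↔M, D↔H, V↔B, N↔N. Complement (YTTGYTRCTGNTYYATACYBCGTGDNDGCAYACGTTCMGHTGGGRATGN), then reverse for 5'→3'.

5'-NGTARGGGTHGMCTTGCAYACGDNDGTGCBYCATAYYTNGTCRTYGTTY-3'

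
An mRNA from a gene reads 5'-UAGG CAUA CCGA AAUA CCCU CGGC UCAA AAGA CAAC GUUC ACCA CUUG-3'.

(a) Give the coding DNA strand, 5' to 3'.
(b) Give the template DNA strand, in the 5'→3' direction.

(a) 5'-TAGGCATACCGAAATACCCTCGGCTCAAAAGACAACGTTCACCACTTG-3'
(b) 5'-CAAGTGGTGAACGTTGTCTTTTGAGCCGAGGGTATTTCGGTATGCCTA-3'

(a) The coding strand matches the mRNA with U→T.
(b) The template strand is the reverse complement of the coding strand.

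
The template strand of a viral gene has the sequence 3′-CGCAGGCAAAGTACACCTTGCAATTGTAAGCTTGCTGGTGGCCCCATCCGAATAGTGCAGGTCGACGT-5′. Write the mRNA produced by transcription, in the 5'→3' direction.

Reading the template 3'→5' as shown, RNA polymerase pairs each base (A→U, T→A, G↔C) to build mRNA 5'→3' directly.

5'-GCGUCCGUUUCAUGUGGAACGUUAACAUUCGAACGACCACCGGGGUAGGCUUAUCACGUCCAGCUGCA-3'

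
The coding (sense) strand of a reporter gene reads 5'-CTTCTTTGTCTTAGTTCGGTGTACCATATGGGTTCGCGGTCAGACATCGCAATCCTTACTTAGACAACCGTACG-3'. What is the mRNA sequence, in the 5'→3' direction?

5′-CUUCUUUGUCUUAGUUCGGUGUACCAUAUGGGUUCGCGGUCAGACAUCGCAAUCCUUACUUAGACAACCGUACG-3′

mRNA has the coding-strand sequence with U in place of T.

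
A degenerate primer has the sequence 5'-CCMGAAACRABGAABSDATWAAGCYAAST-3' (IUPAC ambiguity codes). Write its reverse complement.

Standard pairs A↔T, G↔C; ambiguity codes pair R↔Y, M↔K, W↔W, S↔S, B↔V, D↔H. Complement (GGKCTTTGYTVCTTVSHTAWTTCGRTTSA), then reverse for 5'→3'.

5'-ASTTRGCTTWATHSVTTCVTYGTTTCKGG-3'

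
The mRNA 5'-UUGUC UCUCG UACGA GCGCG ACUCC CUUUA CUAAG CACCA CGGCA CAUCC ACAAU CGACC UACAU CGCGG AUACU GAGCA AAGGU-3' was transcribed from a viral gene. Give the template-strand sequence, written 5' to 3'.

5'-ACCTTTGCTCAGTATCCGCGATGTAGGTCGATTGTGGATGTGCCGTGGTGCTTAGTAAAGGGAGTCGCGCTCGTACGAGAGACAA-3'

Replace U with T to get the coding DNA strand: TTGTCTCTCGTACGAGCGCGACTCCCTTTACTAAGCACCACGGCACATCCACAATCGACCTACATCGCGGATACTGAGCAAAGGT. The template strand is its reverse complement (complement AACAGAGAGCATGCTCGCGCTGAGGGAAATGATTCGTGGTGCCGTGTAGGTGTTAGCTGGATGTAGCGCCTATGACTCGTTTCCA, then reverse).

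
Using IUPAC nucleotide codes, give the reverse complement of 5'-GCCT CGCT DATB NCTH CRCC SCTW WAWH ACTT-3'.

5′-AAGTDWTWWAGSGGYGDAGNVATHAGCGAGGC-3′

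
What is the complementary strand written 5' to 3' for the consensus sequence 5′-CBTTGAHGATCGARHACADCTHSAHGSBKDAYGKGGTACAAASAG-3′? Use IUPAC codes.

Standard pairs A↔T, G↔C; ambiguity codes pair R↔Y, K↔M, S↔S, B↔V, D↔H. Complement (GVAACTDCTAGCTYDTGTHGADSTDCSVMHTRCMCCATGTTTSTC), then reverse for 5'→3'.

5'-CTSTTTGTACCMCRTHMVSCDTSDAGHTGTDYTCGATCDTCAAVG-3'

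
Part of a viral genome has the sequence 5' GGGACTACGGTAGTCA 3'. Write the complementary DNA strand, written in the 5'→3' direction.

The complement of GGGACTACGGTAGTCA is CCCTGATGCCATCAGT (A↔T, G↔C). DNA strands are antiparallel, so the complementary strand runs 3'→5'; reversing gives the 5'→3' form.

5'-TGACTACCGTAGTCCC-3'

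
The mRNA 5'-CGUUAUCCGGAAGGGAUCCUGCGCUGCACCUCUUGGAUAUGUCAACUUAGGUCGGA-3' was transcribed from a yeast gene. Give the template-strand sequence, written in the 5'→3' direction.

5'-TCCGACCTAAGTTGACATATCCAAGAGGTGCAGCGCAGGATCCCTTCCGGATAACG-3'

Replace U with T to get the coding DNA strand: CGTTATCCGGAAGGGATCCTGCGCTGCACCTCTTGGATATGTCAACTTAGGTCGGA. The template strand is its reverse complement (complement GCAATAGGCCTTCCCTAGGACGCGACGTGGAGAACCTATACAGTTGAATCCAGCCT, then reverse).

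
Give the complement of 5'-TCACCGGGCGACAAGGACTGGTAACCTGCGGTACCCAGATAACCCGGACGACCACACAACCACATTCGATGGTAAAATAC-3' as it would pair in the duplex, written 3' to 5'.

3′-AGTGGCCCGCTGTTCCTGACCATTGGACGCCATGGGTCTATTGGGCCTGCTGGTGTGTTGGTGTAAGCTACCATTTTATG-5′

Base-pairing A↔T, G↔C gives the complement. The complementary strand is antiparallel, so paired with a 5'→3' strand it runs 3'→5'.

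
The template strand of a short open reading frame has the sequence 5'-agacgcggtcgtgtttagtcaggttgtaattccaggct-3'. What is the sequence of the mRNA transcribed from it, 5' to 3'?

5′-AGCCUGGAAUUACAACCUGACUAAACACGACCGCGUCU-3′

The mRNA has the sequence of the coding strand (reverse complement of the template) with T→U. Reverse complement of AGACGCGGTCGTGTTTAGTCAGGTTGTAATTCCAGGCT is AGCCTGGAATTACAACCTGACTAAACACGACCGCGTCT; then T→U.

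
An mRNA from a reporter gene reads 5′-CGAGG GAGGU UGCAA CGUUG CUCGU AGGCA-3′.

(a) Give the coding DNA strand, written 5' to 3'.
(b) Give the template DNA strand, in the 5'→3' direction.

(a) 5′-CGAGGGAGGTTGCAACGTTGCTCGTAGGCA-3′
(b) 5'-TGCCTACGAGCAACGTTGCAACCTCCCTCG-3'

(a) The coding strand matches the mRNA with U→T.
(b) The template strand is the reverse complement of the coding strand.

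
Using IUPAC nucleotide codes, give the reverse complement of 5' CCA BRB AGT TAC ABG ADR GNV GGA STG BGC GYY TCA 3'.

5'-TGARRCGCVCASTCCBNCYHTCVTGTAACTVYVTGG-3'

Standard pairs A↔T, G↔C; ambiguity codes pair R↔Y, S↔S, B↔V, D↔H, N↔N. Complement (GGTVYVTCAATGTVCTHYCNBCCTSACVCGCRRAGT), then reverse for 5'→3'.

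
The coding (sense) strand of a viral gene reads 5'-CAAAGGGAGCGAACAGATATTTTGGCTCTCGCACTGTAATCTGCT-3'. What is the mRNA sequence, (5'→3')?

mRNA has the coding-strand sequence with U in place of T.

5′-CAAAGGGAGCGAACAGAUAUUUUGGCUCUCGCACUGUAAUCUGCU-3′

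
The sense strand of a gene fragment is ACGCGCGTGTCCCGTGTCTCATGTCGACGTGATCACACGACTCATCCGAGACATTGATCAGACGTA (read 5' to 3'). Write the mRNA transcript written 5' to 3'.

The mRNA is synthesized from the template strand, so it matches the coding strand with T replaced by U.

5'-ACGCGCGUGUCCCGUGUCUCAUGUCGACGUGAUCACACGACUCAUCCGAGACAUUGAUCAGACGUA-3'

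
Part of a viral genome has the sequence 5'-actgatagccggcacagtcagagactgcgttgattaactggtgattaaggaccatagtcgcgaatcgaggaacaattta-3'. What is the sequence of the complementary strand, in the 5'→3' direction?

5'-TAAATTGTTCCTCGATTCGCGACTATGGTCCTTAATCACCAGTTAATCAACGCAGTCTCTGACTGTGCCGGCTATCAGT-3'

The complement of ACTGATAGCCGGCACAGTCAGAGACTGCGTTGATTAACTGGTGATTAAGGACCATAGTCGCGAATCGAGGAACAATTTA is TGACTATCGGCCGTGTCAGTCTCTGACGCAACTAATTGACCACTAATTCCTGGTATCAGCGCTTAGCTCCTTGTTAAAT (A↔T, G↔C). DNA strands are antiparallel, so the complementary strand runs 3'→5'; reversing gives the 5'→3' form.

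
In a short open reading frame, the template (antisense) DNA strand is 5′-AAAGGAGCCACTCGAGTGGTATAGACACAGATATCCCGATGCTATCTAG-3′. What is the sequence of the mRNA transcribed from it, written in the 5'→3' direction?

5'-CUAGAUAGCAUCGGGAUAUCUGUGUCUAUACCACUCGAGUGGCUCCUUU-3'

RNA polymerase reads the template 3'→5' and synthesizes mRNA 5'→3' by base-pairing (A→U, T→A, G↔C). The complement of the template is TTTCCTCGGTGAGCTCACCATATCTGTGTCTATAGGGCTACGATAGATC; antiparallel, so 5'→3' the coding strand is CTAGATAGCATCGGGATATCTGTGTCTATACCACTCGAGTGGCTCCTTT. Replace T with U for the mRNA.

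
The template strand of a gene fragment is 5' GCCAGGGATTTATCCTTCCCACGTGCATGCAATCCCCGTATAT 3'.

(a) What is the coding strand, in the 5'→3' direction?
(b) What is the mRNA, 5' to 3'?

(a) The coding strand is the reverse complement of the template: complement CGGTCCCTAAATAGGAAGGGTGCACGTACGTTAGGGGCATATA, then reverse.
(b) mRNA has the coding-strand sequence with T→U.

(a) 5'-ATATACGGGGATTGCATGCACGTGGGAAGGATAAATCCCTGGC-3'
(b) 5'-AUAUACGGGGAUUGCAUGCACGUGGGAAGGAUAAAUCCCUGGC-3'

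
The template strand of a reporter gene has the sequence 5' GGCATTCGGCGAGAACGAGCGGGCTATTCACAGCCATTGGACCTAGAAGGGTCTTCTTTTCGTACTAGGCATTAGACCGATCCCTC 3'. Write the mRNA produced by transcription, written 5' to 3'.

The mRNA has the sequence of the coding strand (reverse complement of the template) with T→U. Reverse complement of GGCATTCGGCGAGAACGAGCGGGCTATTCACAGCCATTGGACCTAGAAGGGTCTTCTTTTCGTACTAGGCATTAGACCGATCCCTC is GAGGGATCGGTCTAATGCCTAGTACGAAAAGAAGACCCTTCTAGGTCCAATGGCTGTGAATAGCCCGCTCGTTCTCGCCGAATGCC; then T→U.

5'-GAGGGAUCGGUCUAAUGCCUAGUACGAAAAGAAGACCCUUCUAGGUCCAAUGGCUGUGAAUAGCCCGCUCGUUCUCGCCGAAUGCC-3'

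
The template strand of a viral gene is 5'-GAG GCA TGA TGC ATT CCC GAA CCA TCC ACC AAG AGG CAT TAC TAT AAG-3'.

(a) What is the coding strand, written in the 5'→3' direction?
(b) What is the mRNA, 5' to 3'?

(a) The coding strand is the reverse complement of the template: complement CTCCGTACTACGTAAGGGCTTGGTAGGTGGTTCTCCGTAATGATATTC, then reverse.
(b) mRNA has the coding-strand sequence with T→U.

(a) 5′-CTTATAGTAATGCCTCTTGGTGGATGGTTCGGGAATGCATCATGCCTC-3′
(b) 5′-CUUAUAGUAAUGCCUCUUGGUGGAUGGUUCGGGAAUGCAUCAUGCCUC-3′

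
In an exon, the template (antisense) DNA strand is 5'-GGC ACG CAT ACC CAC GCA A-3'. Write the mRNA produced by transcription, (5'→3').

5'-UUGCGUGGGUAUGCGUGCC-3'

RNA polymerase reads the template 3'→5' and synthesizes mRNA 5'→3' by base-pairing (A→U, T→A, G↔C). The complement of the template is CCGTGCGTATGGGTGCGTT; antiparallel, so 5'→3' the coding strand is TTGCGTGGGTATGCGTGCC. Replace T with U for the mRNA.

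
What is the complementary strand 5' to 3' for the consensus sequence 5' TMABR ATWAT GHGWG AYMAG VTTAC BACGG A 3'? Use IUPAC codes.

5′-TCCGTVGTAABCTKRTCWCDCATWATYVTKA-3′

Standard pairs A↔T, G↔C; ambiguity codes pair R↔Y, M↔K, W↔W, B↔V, H↔D. Complement (AKTVYTAWTACDCWCTRKTCBAATGVTGCCT), then reverse for 5'→3'.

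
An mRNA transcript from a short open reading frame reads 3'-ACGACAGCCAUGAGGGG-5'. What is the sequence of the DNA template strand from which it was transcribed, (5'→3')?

Written 5'→3' the mRNA is GGGGAGUACCGACAGCA, so the coding DNA strand is GGGGAGTACCGACAGCA. The template is its reverse complement.

5'-TGCTGTCGGTACTCCCC-3'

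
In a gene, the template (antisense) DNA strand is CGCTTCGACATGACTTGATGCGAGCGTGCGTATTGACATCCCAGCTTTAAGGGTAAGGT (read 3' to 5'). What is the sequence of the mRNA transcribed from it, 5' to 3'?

Reading the template 3'→5' as shown, RNA polymerase pairs each base (A→U, T→A, G↔C) to build mRNA 5'→3' directly.

5'-GCGAAGCUGUACUGAACUACGCUCGCACGCAUAACUGUAGGGUCGAAAUUCCCAUUCCA-3'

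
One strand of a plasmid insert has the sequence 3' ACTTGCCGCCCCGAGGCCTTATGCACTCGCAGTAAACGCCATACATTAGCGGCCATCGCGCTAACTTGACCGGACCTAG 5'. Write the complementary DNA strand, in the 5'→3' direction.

5'-TGAACGGCGGGGCTCCGGAATACGTGAGCGTCATTTGCGGTATGTAATCGCCGGTAGCGCGATTGAACTGGCCTGGATC-3'

The strand is given 3'→5', so its complement runs 5'→3' in the same left-to-right order: pair each base A↔T, G↔C.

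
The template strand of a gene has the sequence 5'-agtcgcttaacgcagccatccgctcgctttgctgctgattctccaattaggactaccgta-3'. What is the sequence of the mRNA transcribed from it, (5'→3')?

5'-UACGGUAGUCCUAAUUGGAGAAUCAGCAGCAAAGCGAGCGGAUGGCUGCGUUAAGCGACU-3'

The mRNA has the sequence of the coding strand (reverse complement of the template) with T→U. Reverse complement of AGTCGCTTAACGCAGCCATCCGCTCGCTTTGCTGCTGATTCTCCAATTAGGACTACCGTA is TACGGTAGTCCTAATTGGAGAATCAGCAGCAAAGCGAGCGGATGGCTGCGTTAAGCGACT; then T→U.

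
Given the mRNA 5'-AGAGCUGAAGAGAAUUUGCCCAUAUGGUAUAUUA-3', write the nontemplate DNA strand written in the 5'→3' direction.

5'-AGAGCTGAAGAGAATTTGCCCATATGGTATATTA-3'

The coding DNA strand has the same 5'→3' sequence as the mRNA with U replaced by T.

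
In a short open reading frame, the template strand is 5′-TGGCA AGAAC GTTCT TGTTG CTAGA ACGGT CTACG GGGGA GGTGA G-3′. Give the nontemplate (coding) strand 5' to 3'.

5'-CTCACCTCCCCCGTAGACCGTTCTAGCAACAAGAACGTTCTTGCCA-3'

The coding strand is complementary and antiparallel to the template: take the complement (A↔T, G↔C) and reverse.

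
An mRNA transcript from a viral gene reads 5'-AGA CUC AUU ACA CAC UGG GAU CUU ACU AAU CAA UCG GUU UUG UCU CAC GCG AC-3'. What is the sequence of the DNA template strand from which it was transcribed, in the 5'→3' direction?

5'-GTCGCGTGAGACAAAACCGATTGATTAGTAAGATCCCAGTGTGTAATGAGTCT-3'

Replace U with T to get the coding DNA strand: AGACTCATTACACACTGGGATCTTACTAATCAATCGGTTTTGTCTCACGCGAC. The template strand is its reverse complement (complement TCTGAGTAATGTGTGACCCTAGAATGATTAGTTAGCCAAAACAGAGTGCGCTG, then reverse).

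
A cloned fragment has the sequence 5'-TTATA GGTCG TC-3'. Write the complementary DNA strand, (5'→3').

Pairing A↔T and G↔C gives AATATCCAGCAG, running 3'→5'. Reverse for the 5'→3' convention.

5′-GACGACCTATAA-3′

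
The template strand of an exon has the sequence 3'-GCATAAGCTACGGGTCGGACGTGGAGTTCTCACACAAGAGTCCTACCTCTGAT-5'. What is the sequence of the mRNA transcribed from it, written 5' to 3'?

5'-CGUAUUCGAUGCCCAGCCUGCACCUCAAGAGUGUGUUCUCAGGAUGGAGACUA-3'

Reading the template 3'→5' as shown, RNA polymerase pairs each base (A→U, T→A, G↔C) to build mRNA 5'→3' directly.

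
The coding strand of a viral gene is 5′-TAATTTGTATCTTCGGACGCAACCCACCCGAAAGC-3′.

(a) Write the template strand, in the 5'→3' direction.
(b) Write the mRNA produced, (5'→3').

(a) 5'-GCTTTCGGGTGGGTTGCGTCCGAAGATACAAATTA-3'
(b) 5′-UAAUUUGUAUCUUCGGACGCAACCCACCCGAAAGC-3′

(a) The template strand is the reverse complement of the coding strand: complement ATTAAACATAGAAGCCTGCGTTGGGTGGGCTTTCG, then reverse.
(b) mRNA matches the coding strand with T→U.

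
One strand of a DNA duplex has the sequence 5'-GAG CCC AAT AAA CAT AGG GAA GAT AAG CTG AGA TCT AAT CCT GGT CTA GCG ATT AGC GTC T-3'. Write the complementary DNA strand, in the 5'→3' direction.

The complement of GAGCCCAATAAACATAGGGAAGATAAGCTGAGATCTAATCCTGGTCTAGCGATTAGCGTCT is CTCGGGTTATTTGTATCCCTTCTATTCGACTCTAGATTAGGACCAGATCGCTAATCGCAGA (A↔T, G↔C). DNA strands are antiparallel, so the complementary strand runs 3'→5'; reversing gives the 5'→3' form.

5′-AGACGCTAATCGCTAGACCAGGATTAGATCTCAGCTTATCTTCCCTATGTTTATTGGGCTC-3′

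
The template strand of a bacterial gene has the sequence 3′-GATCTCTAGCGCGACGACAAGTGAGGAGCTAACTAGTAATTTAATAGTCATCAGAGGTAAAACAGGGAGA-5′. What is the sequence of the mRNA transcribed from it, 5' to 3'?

Reading the template 3'→5' as shown, RNA polymerase pairs each base (A→U, T→A, G↔C) to build mRNA 5'→3' directly.

5'-CUAGAGAUCGCGCUGCUGUUCACUCCUCGAUUGAUCAUUAAAUUAUCAGUAGUCUCCAUUUUGUCCCUCU-3'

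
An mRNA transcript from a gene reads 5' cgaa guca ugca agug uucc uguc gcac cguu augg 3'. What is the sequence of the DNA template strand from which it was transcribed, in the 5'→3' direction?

Replace U with T to get the coding DNA strand: CGAAGTCATGCAAGTGTTCCTGTCGCACCGTTATGG. The template strand is its reverse complement (complement GCTTCAGTACGTTCACAAGGACAGCGTGGCAATACC, then reverse).

5'-CCATAACGGTGCGACAGGAACACTTGCATGACTTCG-3'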